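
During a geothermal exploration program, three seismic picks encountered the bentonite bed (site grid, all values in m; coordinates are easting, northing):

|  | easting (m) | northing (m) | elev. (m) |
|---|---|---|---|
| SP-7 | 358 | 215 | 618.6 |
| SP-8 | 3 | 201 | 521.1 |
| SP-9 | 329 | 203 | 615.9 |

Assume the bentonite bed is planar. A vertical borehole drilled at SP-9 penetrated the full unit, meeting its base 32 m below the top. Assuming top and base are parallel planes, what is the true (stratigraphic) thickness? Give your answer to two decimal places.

27.84 m

Two edge vectors: SP-7→SP-8 = (-355, -14, -97.5), SP-7→SP-9 = (-29, -12, -2.7).
Normal n = (SP-7→SP-8) × (SP-7→SP-9) = (-1132.2, 1869, 3854).
So ∂z/∂easting = −n_x/n_z = 0.29377 and ∂z/∂northing = −n_y/n_z = −0.48495.
|∇z| = √(a²+b²) = 0.56699, so dip δ = arctan(0.56699) = 29.55°.
True thickness = vertical thickness × cos δ = 32 × cos 29.55° = 27.84 m.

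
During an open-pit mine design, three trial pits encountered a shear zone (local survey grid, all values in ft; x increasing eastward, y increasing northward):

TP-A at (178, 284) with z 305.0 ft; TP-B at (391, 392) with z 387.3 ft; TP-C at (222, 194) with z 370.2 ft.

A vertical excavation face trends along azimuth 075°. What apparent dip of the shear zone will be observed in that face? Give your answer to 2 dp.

Two edge vectors: TP-A→TP-B = (213, 108, 82.3), TP-A→TP-C = (44, -90, 65.2).
Normal n = (TP-A→TP-B) × (TP-A→TP-C) = (14448.6, -10266.4, -23922).
So ∂z/∂x = −n_x/n_z = 0.60399 and ∂z/∂y = −n_y/n_z = −0.42916.
Unit vector along 075° is (sin 75°, cos 75°) = (0.9659, 0.2588).
Slope in that direction = a·(0.9659) + b·(0.2588) = 0.47233.
Apparent dip = arctan|0.47233| = 25.28° (true dip is 36.5°, so apparent ≤ true as expected).

25.28°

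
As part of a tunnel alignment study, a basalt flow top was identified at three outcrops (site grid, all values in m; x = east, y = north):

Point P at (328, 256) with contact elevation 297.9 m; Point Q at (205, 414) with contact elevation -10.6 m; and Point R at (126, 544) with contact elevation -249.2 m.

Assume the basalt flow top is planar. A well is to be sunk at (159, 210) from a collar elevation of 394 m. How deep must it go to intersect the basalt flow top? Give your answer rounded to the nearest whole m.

147 m

Two edge vectors: Point P→Point Q = (-123, 158, -308.5), Point P→Point R = (-202, 288, -547.1).
Normal n = (Point P→Point Q) × (Point P→Point R) = (2406.2, -4976.3, -3508).
So ∂z/∂x = −n_x/n_z = 0.68592 and ∂z/∂y = −n_y/n_z = −1.41856.
Intercept c from Point P: 297.9 − 224.98 + 363.15 = 436.07.
At (159, 210): z_contact = 109.1 − 297.9 + 436.07 = 247.2 m.
Depth below ground = 394 − 247.2 = 147 m.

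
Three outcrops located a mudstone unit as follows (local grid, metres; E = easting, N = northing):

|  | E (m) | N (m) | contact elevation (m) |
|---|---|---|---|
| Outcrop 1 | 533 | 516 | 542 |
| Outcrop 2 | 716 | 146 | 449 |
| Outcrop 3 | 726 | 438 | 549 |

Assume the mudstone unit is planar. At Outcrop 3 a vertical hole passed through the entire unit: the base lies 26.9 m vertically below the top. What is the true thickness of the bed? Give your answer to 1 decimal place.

25.2 m

Let the plane be z = a·E + b·N + c.
Outcrop 2−Outcrop 1: 183a − 370b = −93;  Outcrop 3−Outcrop 1: 193a − 78b = 7.
Solving gives a = 0.17229, b = 0.33657.
|∇z| = √(a²+b²) = 0.37810, so dip δ = arctan(0.37810) = 20.71°.
True thickness = vertical thickness × cos δ = 26.9 × cos 20.71° = 25.2 m.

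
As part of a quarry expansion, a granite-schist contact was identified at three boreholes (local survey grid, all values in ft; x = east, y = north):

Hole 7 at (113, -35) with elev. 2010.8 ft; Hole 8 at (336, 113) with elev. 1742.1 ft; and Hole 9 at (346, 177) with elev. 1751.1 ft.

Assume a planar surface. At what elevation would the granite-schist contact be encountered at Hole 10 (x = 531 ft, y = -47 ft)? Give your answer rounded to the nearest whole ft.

1401 ft

Two edge vectors: Hole 7→Hole 8 = (223, 148, -268.7), Hole 7→Hole 9 = (233, 212, -259.7).
Normal n = (Hole 7→Hole 8) × (Hole 7→Hole 9) = (18528.8, -4694, 12792).
So ∂z/∂x = −n_x/n_z = −1.44847 and ∂z/∂y = −n_y/n_z = 0.36695.
Intercept c from Hole 7: 2010.8 + 163.68 + 12.84 = 2187.32.
At (531, -47): z = −769.1 − 17.2 + 2187.32 = 1400.9 ft.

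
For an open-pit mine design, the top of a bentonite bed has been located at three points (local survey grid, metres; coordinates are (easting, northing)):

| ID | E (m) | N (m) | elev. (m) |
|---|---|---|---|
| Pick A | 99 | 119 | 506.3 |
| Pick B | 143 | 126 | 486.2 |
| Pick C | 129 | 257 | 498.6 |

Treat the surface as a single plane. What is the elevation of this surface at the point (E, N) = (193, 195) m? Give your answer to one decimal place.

466.1 m

Let the plane be z = a·E + b·N + c.
Pick B−Pick A: 44a + 7b = −20.1;  Pick C−Pick A: 30a + 138b = −7.7.
Solving gives a = −0.46399, b = 0.04507.
Then c = 506.3 − a·99 − b·119 = 546.87.
At (193, 195): z = −89.5 + 8.8 + 546.87 = 466.1 m.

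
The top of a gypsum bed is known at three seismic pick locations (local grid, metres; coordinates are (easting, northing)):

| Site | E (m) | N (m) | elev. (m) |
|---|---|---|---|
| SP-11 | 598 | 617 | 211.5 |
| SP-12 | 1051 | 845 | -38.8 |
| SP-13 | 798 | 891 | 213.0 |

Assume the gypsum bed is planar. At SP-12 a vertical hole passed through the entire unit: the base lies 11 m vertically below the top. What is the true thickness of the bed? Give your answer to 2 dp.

Let the plane be z = a·E + b·N + c.
SP-12−SP-11: 453a + 228b = −250.3;  SP-13−SP-11: 200a + 274b = 1.5.
Solving gives a = −0.87777, b = 0.64618.
|∇z| = √(a²+b²) = 1.08997, so dip δ = arctan(1.08997) = 47.46°.
True thickness = vertical thickness × cos δ = 11 × cos 47.46° = 7.44 m.

7.44 m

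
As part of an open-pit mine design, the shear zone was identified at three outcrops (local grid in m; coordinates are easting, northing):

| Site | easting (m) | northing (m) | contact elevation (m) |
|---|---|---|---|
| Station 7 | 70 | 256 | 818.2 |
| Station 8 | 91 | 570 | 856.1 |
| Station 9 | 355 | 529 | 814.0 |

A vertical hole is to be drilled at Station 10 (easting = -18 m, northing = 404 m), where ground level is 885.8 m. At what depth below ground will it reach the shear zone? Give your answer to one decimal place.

Two edge vectors: Station 7→Station 8 = (21, 314, 37.9), Station 7→Station 9 = (285, 273, -4.2).
Normal n = (Station 7→Station 8) × (Station 7→Station 9) = (-11665.5, 10889.7, -83757).
So ∂z/∂easting = −n_x/n_z = −0.13928 and ∂z/∂northing = −n_y/n_z = 0.13002.
Intercept c from Station 7: 818.2 + 9.75 − 33.28 = 794.67.
At (-18, 404): z_contact = 2.51 + 52.53 + 794.67 = 849.70 m.
Depth below ground = 885.8 − 849.70 = 36.1 m.

36.1 m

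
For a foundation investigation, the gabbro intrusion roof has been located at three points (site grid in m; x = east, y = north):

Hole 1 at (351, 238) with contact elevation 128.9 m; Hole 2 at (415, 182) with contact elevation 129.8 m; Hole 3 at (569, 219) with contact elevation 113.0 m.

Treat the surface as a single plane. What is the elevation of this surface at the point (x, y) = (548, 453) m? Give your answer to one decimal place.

88.9 m

Let the plane be z = a·x + b·y + c.
Hole 2−Hole 1: 64a − 56b = 0.9;  Hole 3−Hole 1: 218a − 19b = −15.9.
Solving gives a = −0.08256, b = −0.11043.
Then c = 128.9 − a·351 − b·238 = 184.16.
At (548, 453): z = −45.2 − 50.0 + 184.16 = 88.9 m.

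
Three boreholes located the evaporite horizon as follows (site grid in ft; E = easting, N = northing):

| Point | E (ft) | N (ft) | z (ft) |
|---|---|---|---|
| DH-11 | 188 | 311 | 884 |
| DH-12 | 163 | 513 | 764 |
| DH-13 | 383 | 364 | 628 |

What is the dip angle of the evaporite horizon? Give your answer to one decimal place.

Let the plane be z = a·E + b·N + c.
DH-12−DH-11: −25a + 202b = −120;  DH-13−DH-11: 195a + 53b = −256.
Solving gives a = −1.11389, b = −0.73192.
Gradient magnitude |∇z| = √(a² + b²) = √(1.24075 + 0.53570) = 1.33284.
True dip = arctan(1.33284) = 53.1°, dipping toward ENE (azimuth ≈ 057°).

53.1°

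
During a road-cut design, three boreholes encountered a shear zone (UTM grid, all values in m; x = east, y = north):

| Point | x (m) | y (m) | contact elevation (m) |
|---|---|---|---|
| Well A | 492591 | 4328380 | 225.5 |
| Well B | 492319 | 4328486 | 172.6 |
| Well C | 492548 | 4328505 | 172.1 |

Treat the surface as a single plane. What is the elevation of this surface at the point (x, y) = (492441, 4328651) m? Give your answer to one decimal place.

Let the plane be z = a·x + b·y + c.
Well B−Well A: −272a + 106b = −52.9;  Well C−Well A: −43a + 125b = −53.4.
Solving gives a = 0.032338156, b = −0.416075674.
Then c = 225.5 − a·492591 − b·4328380 = 1785229.64.
At (492441, 4328651): z = 15924.6 − 1801046.4 + 1785229.64 = 107.9 m.

107.9 m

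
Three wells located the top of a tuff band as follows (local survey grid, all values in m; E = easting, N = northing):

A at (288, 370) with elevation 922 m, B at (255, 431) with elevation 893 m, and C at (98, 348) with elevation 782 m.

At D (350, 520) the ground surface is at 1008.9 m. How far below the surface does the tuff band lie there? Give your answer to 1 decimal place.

51.5 m

Let the plane be z = a·E + b·N + c.
B−A: −33a + 61b = −29;  C−A: −190a − 22b = −140.
Solving gives a = 0.74521, b = −0.07226.
Then c = 922 − a·288 − b·370 = 734.12.
At (350, 520): z_contact = 260.82 − 37.58 + 734.12 = 957.36 m.
Depth below ground = 1008.9 − 957.36 = 51.5 m.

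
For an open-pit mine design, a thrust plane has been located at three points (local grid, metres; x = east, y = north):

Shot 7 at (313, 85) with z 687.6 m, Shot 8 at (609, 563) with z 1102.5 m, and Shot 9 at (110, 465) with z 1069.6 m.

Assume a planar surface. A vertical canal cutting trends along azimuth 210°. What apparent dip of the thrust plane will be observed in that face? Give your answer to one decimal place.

37.1°

Let the plane be z = a·x + b·y + c.
Shot 8−Shot 7: 296a + 478b = 414.9;  Shot 9−Shot 7: −203a + 380b = 382.
Solving gives a = −0.11901, b = 0.94169.
Unit vector along 210° is (sin 210°, cos 210°) = (-0.5000, -0.8660).
Slope in that direction = a·(-0.5000) + b·(-0.8660) = −0.75602.
Apparent dip = arctan|0.75602| = 37.1° (true dip is 43.5°, so apparent ≤ true as expected).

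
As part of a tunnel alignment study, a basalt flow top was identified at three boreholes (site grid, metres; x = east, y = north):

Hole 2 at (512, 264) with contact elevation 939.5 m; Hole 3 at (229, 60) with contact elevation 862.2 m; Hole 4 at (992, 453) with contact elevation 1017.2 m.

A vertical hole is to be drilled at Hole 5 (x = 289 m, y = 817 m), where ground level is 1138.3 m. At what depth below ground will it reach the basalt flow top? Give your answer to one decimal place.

16.9 m

Two edge vectors: Hole 2→Hole 3 = (-283, -204, -77.3), Hole 2→Hole 4 = (480, 189, 77.7).
Normal n = (Hole 2→Hole 3) × (Hole 2→Hole 4) = (-1241.1, -15114.9, 44433).
So ∂z/∂x = −n_x/n_z = 0.02793 and ∂z/∂y = −n_y/n_z = 0.34017.
Intercept c from Hole 2: 939.5 − 14.30 − 89.81 = 835.39.
At (289, 817): z_contact = 8.07 + 277.92 + 835.39 = 1121.39 m.
Depth below ground = 1138.3 − 1121.39 = 16.9 m.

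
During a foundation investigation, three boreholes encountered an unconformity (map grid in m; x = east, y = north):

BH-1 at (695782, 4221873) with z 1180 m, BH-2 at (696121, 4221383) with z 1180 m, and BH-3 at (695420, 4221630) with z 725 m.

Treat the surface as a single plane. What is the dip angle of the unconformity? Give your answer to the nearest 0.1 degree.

46.2°

Two edge vectors: BH-1→BH-2 = (339, -490, 0), BH-1→BH-3 = (-362, -243, -455).
Normal n = (BH-1→BH-2) × (BH-1→BH-3) = (222950, 154245, -259757).
So ∂z/∂x = −n_x/n_z = 0.85830 and ∂z/∂y = −n_y/n_z = 0.59380.
Gradient magnitude |∇z| = √(a² + b²) = √(0.73668 + 0.35260) = 1.04369.
True dip = arctan(1.04369) = 46.2°, dipping toward SW (azimuth ≈ 235°).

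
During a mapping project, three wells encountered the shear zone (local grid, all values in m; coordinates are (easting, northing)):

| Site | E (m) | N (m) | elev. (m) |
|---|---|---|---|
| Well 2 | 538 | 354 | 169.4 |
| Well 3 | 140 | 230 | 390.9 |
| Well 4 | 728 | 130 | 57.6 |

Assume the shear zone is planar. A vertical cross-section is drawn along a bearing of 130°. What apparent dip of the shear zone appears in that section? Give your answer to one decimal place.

24.0°

Two edge vectors: Well 2→Well 3 = (-398, -124, 221.5), Well 2→Well 4 = (190, -224, -111.8).
Normal n = (Well 2→Well 3) × (Well 2→Well 4) = (63479.2, -2411.4, 112712).
So ∂z/∂E = −n_x/n_z = −0.56320 and ∂z/∂N = −n_y/n_z = 0.02139.
Unit vector along 130° is (sin 130°, cos 130°) = (0.7660, -0.6428).
Slope in that direction = a·(0.7660) + b·(-0.6428) = −0.44519.
Apparent dip = arctan|0.44519| = 24.0° (true dip is 29.4°, so apparent ≤ true as expected).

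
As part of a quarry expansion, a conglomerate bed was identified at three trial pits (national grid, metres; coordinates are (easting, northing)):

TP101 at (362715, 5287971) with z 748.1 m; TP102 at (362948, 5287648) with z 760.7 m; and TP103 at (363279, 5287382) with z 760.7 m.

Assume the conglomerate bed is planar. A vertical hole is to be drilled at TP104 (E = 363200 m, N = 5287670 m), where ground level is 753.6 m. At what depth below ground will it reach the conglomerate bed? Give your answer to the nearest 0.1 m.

Two edge vectors: TP101→TP102 = (233, -323, 12.6), TP101→TP103 = (564, -589, 12.6).
Normal n = (TP101→TP102) × (TP101→TP103) = (3351.6, 4170.6, 44935).
So ∂z/∂E = −n_x/n_z = −0.074587738 and ∂z/∂N = −n_y/n_z = −0.092814065.
Intercept c from TP101: 748.1 + 27054.09 + 490798.08 = 518600.27.
At (363200, 5287670): z_contact = −27090.27 − 490770.15 + 518600.27 = 739.86 m.
Depth below ground = 753.6 − 739.86 = 13.7 m.

13.7 m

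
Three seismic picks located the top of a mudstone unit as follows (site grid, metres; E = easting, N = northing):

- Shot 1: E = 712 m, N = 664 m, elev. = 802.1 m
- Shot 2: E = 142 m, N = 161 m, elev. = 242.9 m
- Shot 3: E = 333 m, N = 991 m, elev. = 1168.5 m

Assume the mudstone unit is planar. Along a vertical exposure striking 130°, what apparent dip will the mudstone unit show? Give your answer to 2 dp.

Let the plane be z = a·E + b·N + c.
Shot 2−Shot 1: −570a − 503b = −559.2;  Shot 3−Shot 1: −379a + 327b = 366.4.
Solving gives a = −0.00382, b = 1.11606.
Unit vector along 130° is (sin 130°, cos 130°) = (0.7660, -0.6428).
Slope in that direction = a·(0.7660) + b·(-0.6428) = −0.72032.
Apparent dip = arctan|0.72032| = 35.77° (true dip is 48.1°, so apparent ≤ true as expected).

35.77°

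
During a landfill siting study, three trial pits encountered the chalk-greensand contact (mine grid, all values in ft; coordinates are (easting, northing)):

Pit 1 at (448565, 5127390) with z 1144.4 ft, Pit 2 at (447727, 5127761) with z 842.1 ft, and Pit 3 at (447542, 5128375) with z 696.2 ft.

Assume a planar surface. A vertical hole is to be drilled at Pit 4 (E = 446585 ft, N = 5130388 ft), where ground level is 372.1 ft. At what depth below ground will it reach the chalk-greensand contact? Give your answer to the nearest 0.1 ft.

Let the plane be z = a·E + b·N + c.
Pit 2−Pit 1: −838a + 371b = −302.3;  Pit 3−Pit 1: −1023a + 985b = −448.2.
Solving gives a = 0.294873704, b = −0.148775838.
Then c = 1144.4 − a·448565 − b·5127390 = 631706.12.
At (446585, 5130388): z_contact = 131686.17 − 763277.78 + 631706.12 = 114.52 ft.
Depth below ground = 372.1 − 114.52 = 257.6 ft.

257.6 ft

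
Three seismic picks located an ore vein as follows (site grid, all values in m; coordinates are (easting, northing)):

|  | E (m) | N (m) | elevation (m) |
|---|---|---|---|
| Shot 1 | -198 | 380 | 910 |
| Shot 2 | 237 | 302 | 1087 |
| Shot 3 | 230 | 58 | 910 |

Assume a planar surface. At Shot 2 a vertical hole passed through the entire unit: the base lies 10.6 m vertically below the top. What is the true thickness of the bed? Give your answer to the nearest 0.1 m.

7.9 m

Let the plane be z = a·E + b·N + c.
Shot 2−Shot 1: 435a − 78b = 177;  Shot 3−Shot 1: 428a − 322b = 0.
Solving gives a = 0.53422, b = 0.71008.
|∇z| = √(a²+b²) = 0.88860, so dip δ = arctan(0.88860) = 41.62°.
True thickness = vertical thickness × cos δ = 10.6 × cos 41.62° = 7.9 m.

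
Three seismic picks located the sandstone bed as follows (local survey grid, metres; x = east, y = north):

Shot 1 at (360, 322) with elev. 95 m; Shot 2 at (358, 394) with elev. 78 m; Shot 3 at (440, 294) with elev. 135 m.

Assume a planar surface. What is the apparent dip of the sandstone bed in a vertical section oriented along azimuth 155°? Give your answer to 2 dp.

20.88°

Let the plane be z = a·x + b·y + c.
Shot 2−Shot 1: −2a + 72b = −17;  Shot 3−Shot 1: 80a − 28b = 40.
Solving gives a = 0.42146, b = −0.22440.
Unit vector along 155° is (sin 155°, cos 155°) = (0.4226, -0.9063).
Slope in that direction = a·(0.4226) + b·(-0.9063) = 0.38150.
Apparent dip = arctan|0.38150| = 20.88° (true dip is 25.5°, so apparent ≤ true as expected).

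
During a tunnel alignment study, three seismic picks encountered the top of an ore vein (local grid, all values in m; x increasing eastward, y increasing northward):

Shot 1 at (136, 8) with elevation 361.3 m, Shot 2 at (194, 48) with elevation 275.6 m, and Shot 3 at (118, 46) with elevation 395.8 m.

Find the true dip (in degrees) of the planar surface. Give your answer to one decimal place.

Two edge vectors: Shot 1→Shot 2 = (58, 40, -85.7), Shot 1→Shot 3 = (-18, 38, 34.5).
Normal n = (Shot 1→Shot 2) × (Shot 1→Shot 3) = (4636.6, -458.4, 2924).
So ∂z/∂x = −n_x/n_z = −1.58570 and ∂z/∂y = −n_y/n_z = 0.15677.
Gradient magnitude |∇z| = √(a² + b²) = √(2.51446 + 0.02458) = 1.59344.
True dip = arctan(1.59344) = 57.9°, dipping toward E (azimuth ≈ 096°).

57.9°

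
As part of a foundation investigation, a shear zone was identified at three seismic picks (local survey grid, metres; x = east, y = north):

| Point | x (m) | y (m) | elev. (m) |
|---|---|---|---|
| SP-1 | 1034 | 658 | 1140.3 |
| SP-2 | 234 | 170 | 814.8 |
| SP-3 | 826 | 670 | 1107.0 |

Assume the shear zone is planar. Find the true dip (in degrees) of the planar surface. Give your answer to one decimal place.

22.4°

Let the plane be z = a·x + b·y + c.
SP-2−SP-1: −800a − 488b = −325.5;  SP-3−SP-1: −208a + 12b = −33.3.
Solving gives a = 0.18142, b = 0.36960.
Gradient magnitude |∇z| = √(a² + b²) = √(0.03291 + 0.13660) = 0.41172.
True dip = arctan(0.41172) = 22.4°, dipping toward SSW (azimuth ≈ 206°).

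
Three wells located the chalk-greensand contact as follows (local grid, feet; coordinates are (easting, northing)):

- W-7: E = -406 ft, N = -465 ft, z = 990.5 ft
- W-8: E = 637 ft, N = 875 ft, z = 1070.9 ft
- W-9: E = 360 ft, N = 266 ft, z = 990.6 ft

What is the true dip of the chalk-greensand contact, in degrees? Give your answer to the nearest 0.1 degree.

17.8°

Let the plane be z = a·E + b·N + c.
W-8−W-7: 1043a + 1340b = 80.4;  W-9−W-7: 766a + 731b = 0.1.
Solving gives a = −0.22211, b = 0.23288.
Gradient magnitude |∇z| = √(a² + b²) = √(0.04933 + 0.05423) = 0.32182.
True dip = arctan(0.32182) = 17.8°, dipping toward SE (azimuth ≈ 136°).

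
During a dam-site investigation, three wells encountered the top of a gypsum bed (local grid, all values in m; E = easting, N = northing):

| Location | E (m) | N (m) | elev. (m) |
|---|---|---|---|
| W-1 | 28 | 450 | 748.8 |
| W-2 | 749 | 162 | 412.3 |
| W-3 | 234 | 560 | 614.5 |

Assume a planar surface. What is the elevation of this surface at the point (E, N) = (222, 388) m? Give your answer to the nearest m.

655 m

Two edge vectors: W-1→W-2 = (721, -288, -336.5), W-1→W-3 = (206, 110, -134.3).
Normal n = (W-1→W-2) × (W-1→W-3) = (75693.4, 27511.3, 138638).
So ∂z/∂E = −n_x/n_z = −0.54598 and ∂z/∂N = −n_y/n_z = −0.19844.
Intercept c from W-1: 748.8 + 15.29 + 89.30 = 853.39.
At (222, 388): z = −121.2 − 77.0 + 853.39 = 655.2 m.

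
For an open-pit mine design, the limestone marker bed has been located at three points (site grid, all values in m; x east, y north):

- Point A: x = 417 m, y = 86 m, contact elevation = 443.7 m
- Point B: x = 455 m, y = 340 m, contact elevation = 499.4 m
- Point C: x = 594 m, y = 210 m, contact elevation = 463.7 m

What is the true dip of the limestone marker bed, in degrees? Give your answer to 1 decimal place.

Let the plane be z = a·x + b·y + c.
Point B−Point A: 38a + 254b = 55.7;  Point C−Point A: 177a + 124b = 20.
Solving gives a = −0.04539, b = 0.22608.
Gradient magnitude |∇z| = √(a² + b²) = √(0.00206 + 0.05111) = 0.23059.
True dip = arctan(0.23059) = 13.0°, dipping toward SSE (azimuth ≈ 169°).

13.0°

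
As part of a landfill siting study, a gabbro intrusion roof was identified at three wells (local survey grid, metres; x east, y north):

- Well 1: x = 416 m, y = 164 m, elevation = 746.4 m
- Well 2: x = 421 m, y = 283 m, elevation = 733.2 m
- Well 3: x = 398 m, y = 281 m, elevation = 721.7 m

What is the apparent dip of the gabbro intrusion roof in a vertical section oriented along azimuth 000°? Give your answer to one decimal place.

Two edge vectors: Well 1→Well 2 = (5, 119, -13.2), Well 1→Well 3 = (-18, 117, -24.7).
Normal n = (Well 1→Well 2) × (Well 1→Well 3) = (-1394.9, 361.1, 2727).
So ∂z/∂x = −n_x/n_z = 0.51151 and ∂z/∂y = −n_y/n_z = −0.13242.
Unit vector along 000° is (sin 0°, cos 0°) = (0.0000, 1.0000).
Slope in that direction = a·(0.0000) + b·(1.0000) = −0.13242.
Apparent dip = arctan|0.13242| = 7.5° (true dip is 27.9°, so apparent ≤ true as expected).

7.5°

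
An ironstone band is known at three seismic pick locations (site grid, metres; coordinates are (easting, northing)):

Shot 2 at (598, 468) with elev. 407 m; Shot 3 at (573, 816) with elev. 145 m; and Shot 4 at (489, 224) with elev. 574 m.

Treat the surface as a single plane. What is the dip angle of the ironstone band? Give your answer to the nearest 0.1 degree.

37.1°

Two edge vectors: Shot 2→Shot 3 = (-25, 348, -262), Shot 2→Shot 4 = (-109, -244, 167).
Normal n = (Shot 2→Shot 3) × (Shot 2→Shot 4) = (-5812, 32733, 44032).
So ∂z/∂E = −n_x/n_z = 0.13199 and ∂z/∂N = −n_y/n_z = −0.74339.
Gradient magnitude |∇z| = √(a² + b²) = √(0.01742 + 0.55263) = 0.75502.
True dip = arctan(0.75502) = 37.1°, dipping toward N (azimuth ≈ 350°).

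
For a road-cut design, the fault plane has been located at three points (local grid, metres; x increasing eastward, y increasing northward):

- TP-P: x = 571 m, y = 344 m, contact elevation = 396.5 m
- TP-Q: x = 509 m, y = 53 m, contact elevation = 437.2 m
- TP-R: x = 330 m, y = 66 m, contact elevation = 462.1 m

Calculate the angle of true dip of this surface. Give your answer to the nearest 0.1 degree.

Two edge vectors: TP-P→TP-Q = (-62, -291, 40.7), TP-P→TP-R = (-241, -278, 65.6).
Normal n = (TP-P→TP-Q) × (TP-P→TP-R) = (-7775, -5741.5, -52895).
So ∂z/∂x = −n_x/n_z = −0.14699 and ∂z/∂y = −n_y/n_z = −0.10855.
Gradient magnitude |∇z| = √(a² + b²) = √(0.02161 + 0.01178) = 0.18272.
True dip = arctan(0.18272) = 10.4°, dipping toward NE (azimuth ≈ 054°).

10.4°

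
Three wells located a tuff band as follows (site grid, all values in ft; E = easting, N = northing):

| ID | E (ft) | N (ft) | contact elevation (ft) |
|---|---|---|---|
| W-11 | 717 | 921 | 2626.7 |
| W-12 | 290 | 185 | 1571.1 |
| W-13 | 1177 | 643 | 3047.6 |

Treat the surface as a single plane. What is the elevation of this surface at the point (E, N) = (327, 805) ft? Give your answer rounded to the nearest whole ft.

2035 ft

Two edge vectors: W-11→W-12 = (-427, -736, -1055.6), W-11→W-13 = (460, -278, 420.9).
Normal n = (W-11→W-12) × (W-11→W-13) = (-603239.2, -305851.7, 457266).
So ∂z/∂E = −n_x/n_z = 1.31923 and ∂z/∂N = −n_y/n_z = 0.66887.
Intercept c from W-11: 2626.7 − 945.89 − 616.03 = 1064.78.
At (327, 805): z = 431.4 + 538.4 + 1064.78 = 2034.6 ft.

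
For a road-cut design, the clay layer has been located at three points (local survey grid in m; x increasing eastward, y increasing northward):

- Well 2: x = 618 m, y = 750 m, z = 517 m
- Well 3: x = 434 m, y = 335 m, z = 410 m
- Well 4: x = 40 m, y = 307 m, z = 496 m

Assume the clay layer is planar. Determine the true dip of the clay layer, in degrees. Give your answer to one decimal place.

Two edge vectors: Well 2→Well 3 = (-184, -415, -107), Well 2→Well 4 = (-578, -443, -21).
Normal n = (Well 2→Well 3) × (Well 2→Well 4) = (-38686, 57982, -158358).
So ∂z/∂x = −n_x/n_z = −0.24429 and ∂z/∂y = −n_y/n_z = 0.36615.
Gradient magnitude |∇z| = √(a² + b²) = √(0.05968 + 0.13406) = 0.44016.
True dip = arctan(0.44016) = 23.8°, dipping toward SSE (azimuth ≈ 146°).

23.8°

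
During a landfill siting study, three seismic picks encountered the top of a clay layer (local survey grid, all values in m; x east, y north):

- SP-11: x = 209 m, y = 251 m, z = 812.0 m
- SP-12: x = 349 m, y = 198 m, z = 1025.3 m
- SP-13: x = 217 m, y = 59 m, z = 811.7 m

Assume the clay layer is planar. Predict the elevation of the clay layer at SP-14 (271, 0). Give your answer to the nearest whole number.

Let the plane be z = a·x + b·y + c.
SP-12−SP-11: 140a − 53b = 213.3;  SP-13−SP-11: 8a − 192b = −0.3.
Solving gives a = 1.54859, b = 0.06609.
Then c = 812 − a·209 − b·251 = 471.76.
At (271, 0): z = 419.7 + 0.0 + 471.76 = 891.4 m.

891 m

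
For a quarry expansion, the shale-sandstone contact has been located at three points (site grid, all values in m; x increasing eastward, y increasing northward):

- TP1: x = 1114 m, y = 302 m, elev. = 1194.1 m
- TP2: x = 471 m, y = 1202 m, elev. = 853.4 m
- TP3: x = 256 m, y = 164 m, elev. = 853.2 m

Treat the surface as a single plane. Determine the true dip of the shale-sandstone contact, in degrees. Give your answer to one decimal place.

Let the plane be z = a·x + b·y + c.
TP2−TP1: −643a + 900b = −340.7;  TP3−TP1: −858a − 138b = −340.9.
Solving gives a = 0.41098, b = −0.08493.
Gradient magnitude |∇z| = √(a² + b²) = √(0.16890 + 0.00721) = 0.41966.
True dip = arctan(0.41966) = 22.8°, dipping toward WNW (azimuth ≈ 282°).

22.8°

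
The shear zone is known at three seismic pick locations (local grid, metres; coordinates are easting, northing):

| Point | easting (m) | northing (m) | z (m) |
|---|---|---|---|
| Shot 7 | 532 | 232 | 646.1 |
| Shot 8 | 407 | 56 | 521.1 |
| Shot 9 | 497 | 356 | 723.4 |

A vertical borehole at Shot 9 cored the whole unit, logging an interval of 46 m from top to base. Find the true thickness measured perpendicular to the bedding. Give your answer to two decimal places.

38.50 m

Let the plane be z = a·easting + b·northing + c.
Shot 8−Shot 7: −125a − 176b = −125;  Shot 9−Shot 7: −35a + 124b = 77.3.
Solving gives a = 0.08750, b = 0.64808.
|∇z| = √(a²+b²) = 0.65396, so dip δ = arctan(0.65396) = 33.18°.
True thickness = vertical thickness × cos δ = 46 × cos 33.18° = 38.50 m.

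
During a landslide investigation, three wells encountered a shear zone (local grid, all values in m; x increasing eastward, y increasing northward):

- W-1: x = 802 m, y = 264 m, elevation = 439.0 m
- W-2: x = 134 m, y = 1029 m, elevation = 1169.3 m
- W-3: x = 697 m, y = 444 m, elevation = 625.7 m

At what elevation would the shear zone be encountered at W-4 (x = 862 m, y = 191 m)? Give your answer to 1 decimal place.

Let the plane be z = a·x + b·y + c.
W-2−W-1: −668a + 765b = 730.3;  W-3−W-1: −105a + 180b = 186.7.
Solving gives a = 0.284893, b = 1.203410.
Then c = 439 − a·802 − b·264 = −107.18.
At (862, 191): z = 245.6 + 229.9 − 107.18 = 368.2 m.

368.2 m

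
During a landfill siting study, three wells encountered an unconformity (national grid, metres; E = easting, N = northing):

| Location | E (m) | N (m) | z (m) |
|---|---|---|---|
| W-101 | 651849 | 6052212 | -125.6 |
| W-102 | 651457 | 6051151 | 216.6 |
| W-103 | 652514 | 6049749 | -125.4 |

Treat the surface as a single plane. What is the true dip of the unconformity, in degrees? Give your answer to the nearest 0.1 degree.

Two edge vectors: W-101→W-102 = (-392, -1061, 342.2), W-101→W-103 = (665, -2463, 0.2).
Normal n = (W-101→W-102) × (W-101→W-103) = (842626.4, 227641.4, 1671061).
So ∂z/∂E = −n_x/n_z = −0.50425 and ∂z/∂N = −n_y/n_z = −0.13623.
Gradient magnitude |∇z| = √(a² + b²) = √(0.25426 + 0.01856) = 0.52232.
True dip = arctan(0.52232) = 27.6°, dipping toward ENE (azimuth ≈ 075°).

27.6°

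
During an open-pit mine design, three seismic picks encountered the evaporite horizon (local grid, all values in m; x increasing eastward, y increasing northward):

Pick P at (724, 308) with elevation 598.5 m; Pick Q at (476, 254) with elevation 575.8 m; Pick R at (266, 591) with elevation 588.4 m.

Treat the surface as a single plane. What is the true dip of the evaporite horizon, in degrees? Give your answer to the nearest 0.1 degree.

6.3°

Let the plane be z = a·x + b·y + c.
Pick Q−Pick P: −248a − 54b = −22.7;  Pick R−Pick P: −458a + 283b = −10.1.
Solving gives a = 0.07343, b = 0.08315.
Gradient magnitude |∇z| = √(a² + b²) = √(0.00539 + 0.00691) = 0.11093.
True dip = arctan(0.11093) = 6.3°, dipping toward SW (azimuth ≈ 221°).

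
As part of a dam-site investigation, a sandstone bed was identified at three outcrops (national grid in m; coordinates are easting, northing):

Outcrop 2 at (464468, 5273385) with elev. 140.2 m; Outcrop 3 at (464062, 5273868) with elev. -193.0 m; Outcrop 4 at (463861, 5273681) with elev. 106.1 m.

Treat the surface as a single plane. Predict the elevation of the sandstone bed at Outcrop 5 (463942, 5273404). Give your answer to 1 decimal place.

369.3 m

Two edge vectors: Outcrop 2→Outcrop 3 = (-406, 483, -333.2), Outcrop 2→Outcrop 4 = (-607, 296, -34.1).
Normal n = (Outcrop 2→Outcrop 3) × (Outcrop 2→Outcrop 4) = (82156.9, 188407.8, 173005).
So ∂z/∂easting = −n_x/n_z = −0.474881651 and ∂z/∂northing = −n_y/n_z = −1.089030953.
Intercept c from Outcrop 2: 140.2 + 220567.33 + 5742879.49 = 5963587.02.
At (463942, 5273404): z = −220317.5 − 5742900.2 + 5963587.02 = 369.3 m.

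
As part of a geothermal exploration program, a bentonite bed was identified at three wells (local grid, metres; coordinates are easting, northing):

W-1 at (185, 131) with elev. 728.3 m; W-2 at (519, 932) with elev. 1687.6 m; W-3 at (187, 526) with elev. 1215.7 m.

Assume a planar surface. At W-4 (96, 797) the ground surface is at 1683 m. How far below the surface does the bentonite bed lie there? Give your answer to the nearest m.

125 m

Let the plane be z = a·easting + b·northing + c.
W-2−W-1: 334a + 801b = 959.3;  W-3−W-1: 2a + 395b = 487.4.
Solving gives a = −0.08812, b = 1.23437.
Then c = 728.3 − a·185 − b·131 = 582.90.
At (96, 797): z_contact = −8.5 + 983.8 + 582.90 = 1558.2 m.
Depth below ground = 1683 − 1558.2 = 125 m.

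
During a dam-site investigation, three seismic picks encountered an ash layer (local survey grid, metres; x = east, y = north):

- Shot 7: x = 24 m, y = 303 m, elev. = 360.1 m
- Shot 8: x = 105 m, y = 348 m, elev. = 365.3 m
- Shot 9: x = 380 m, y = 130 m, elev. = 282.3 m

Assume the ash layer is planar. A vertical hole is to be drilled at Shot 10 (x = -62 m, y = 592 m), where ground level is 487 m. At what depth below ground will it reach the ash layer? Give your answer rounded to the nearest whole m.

41 m

Let the plane be z = a·x + b·y + c.
Shot 8−Shot 7: 81a + 45b = 5.2;  Shot 9−Shot 7: 356a − 173b = −77.8.
Solving gives a = −0.08662, b = 0.27147.
Then c = 360.1 − a·24 − b·303 = 279.92.
At (-62, 592): z_contact = 5.4 + 160.7 + 279.92 = 446.0 m.
Depth below ground = 487 − 446.0 = 41 m.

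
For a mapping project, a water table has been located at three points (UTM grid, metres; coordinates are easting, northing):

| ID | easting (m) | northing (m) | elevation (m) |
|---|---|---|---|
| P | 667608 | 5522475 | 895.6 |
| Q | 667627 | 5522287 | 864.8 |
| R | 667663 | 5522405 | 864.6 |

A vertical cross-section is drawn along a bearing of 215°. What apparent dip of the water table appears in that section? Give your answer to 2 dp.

Two edge vectors: P→Q = (19, -188, -30.8), P→R = (55, -70, -31).
Normal n = (P→Q) × (P→R) = (3672, -1105, 9010).
So ∂z/∂easting = −n_x/n_z = −0.40755 and ∂z/∂northing = −n_y/n_z = 0.12264.
Unit vector along 215° is (sin 215°, cos 215°) = (-0.5736, -0.8192).
Slope in that direction = a·(-0.5736) + b·(-0.8192) = 0.13330.
Apparent dip = arctan|0.13330| = 7.59° (true dip is 23.1°, so apparent ≤ true as expected).

7.59°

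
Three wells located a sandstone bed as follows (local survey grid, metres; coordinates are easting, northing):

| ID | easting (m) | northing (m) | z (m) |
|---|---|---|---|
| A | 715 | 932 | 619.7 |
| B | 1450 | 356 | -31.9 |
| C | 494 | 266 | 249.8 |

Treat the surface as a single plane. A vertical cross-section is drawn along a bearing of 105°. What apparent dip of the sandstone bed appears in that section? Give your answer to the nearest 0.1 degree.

Two edge vectors: A→B = (735, -576, -651.6), A→C = (-221, -666, -369.9).
Normal n = (A→B) × (A→C) = (-220903.2, 415880.1, -616806).
So ∂z/∂easting = −n_x/n_z = −0.35814 and ∂z/∂northing = −n_y/n_z = 0.67425.
Unit vector along 105° is (sin 105°, cos 105°) = (0.9659, -0.2588).
Slope in that direction = a·(0.9659) + b·(-0.2588) = −0.52045.
Apparent dip = arctan|0.52045| = 27.5° (true dip is 37.4°, so apparent ≤ true as expected).

27.5°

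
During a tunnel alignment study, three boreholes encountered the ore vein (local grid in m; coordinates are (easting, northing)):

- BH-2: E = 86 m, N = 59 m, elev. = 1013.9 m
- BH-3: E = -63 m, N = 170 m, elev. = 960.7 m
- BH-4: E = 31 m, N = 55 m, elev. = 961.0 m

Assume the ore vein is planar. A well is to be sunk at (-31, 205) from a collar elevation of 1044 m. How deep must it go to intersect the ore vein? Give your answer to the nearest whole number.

28 m

Two edge vectors: BH-2→BH-3 = (-149, 111, -53.2), BH-2→BH-4 = (-55, -4, -52.9).
Normal n = (BH-2→BH-3) × (BH-2→BH-4) = (-6084.7, -4956.1, 6701).
So ∂z/∂E = −n_x/n_z = 0.90803 and ∂z/∂N = −n_y/n_z = 0.73961.
Intercept c from BH-2: 1013.9 − 78.09 − 43.64 = 892.17.
At (-31, 205): z_contact = −28.1 + 151.6 + 892.17 = 1015.6 m.
Depth below ground = 1044 − 1015.6 = 28 m.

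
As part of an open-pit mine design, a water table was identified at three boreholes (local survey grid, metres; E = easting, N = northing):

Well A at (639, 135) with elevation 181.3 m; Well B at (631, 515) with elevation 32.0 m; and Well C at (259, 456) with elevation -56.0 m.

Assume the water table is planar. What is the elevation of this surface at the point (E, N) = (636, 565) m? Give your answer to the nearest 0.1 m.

14.2 m

Let the plane be z = a·E + b·N + c.
Well B−Well A: −8a + 380b = −149.3;  Well C−Well A: −380a + 321b = −237.3.
Solving gives a = 0.29788, b = −0.38662.
Then c = 181.3 − a·639 − b·135 = 43.15.
At (636, 565): z = 189.5 − 218.4 + 43.15 = 14.2 m.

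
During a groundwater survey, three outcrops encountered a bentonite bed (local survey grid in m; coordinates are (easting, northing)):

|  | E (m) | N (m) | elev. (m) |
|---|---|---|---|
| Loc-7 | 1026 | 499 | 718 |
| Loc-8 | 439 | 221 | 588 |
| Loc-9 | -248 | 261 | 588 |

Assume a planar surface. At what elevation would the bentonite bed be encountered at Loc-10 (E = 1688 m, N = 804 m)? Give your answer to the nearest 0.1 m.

Let the plane be z = a·E + b·N + c.
Loc-8−Loc-7: −587a − 278b = −130;  Loc-9−Loc-7: −1274a − 238b = −130.
Solving gives a = 0.024246, b = 0.416430.
Then c = 718 − a·1026 − b·499 = 485.32.
At (1688, 804): z = 40.9 + 334.8 + 485.32 = 861.1 m.

861.1 m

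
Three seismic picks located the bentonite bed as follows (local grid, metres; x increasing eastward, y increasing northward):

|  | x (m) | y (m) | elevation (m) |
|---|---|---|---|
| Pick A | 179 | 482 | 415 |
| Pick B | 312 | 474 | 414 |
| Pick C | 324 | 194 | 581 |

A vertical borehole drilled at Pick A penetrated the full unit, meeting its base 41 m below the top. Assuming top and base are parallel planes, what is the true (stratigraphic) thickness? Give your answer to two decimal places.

Two edge vectors: Pick A→Pick B = (133, -8, -1), Pick A→Pick C = (145, -288, 166).
Normal n = (Pick A→Pick B) × (Pick A→Pick C) = (-1616, -22223, -37144).
So ∂z/∂x = −n_x/n_z = −0.04351 and ∂z/∂y = −n_y/n_z = −0.59829.
|∇z| = √(a²+b²) = 0.59987, so dip δ = arctan(0.59987) = 30.96°.
True thickness = vertical thickness × cos δ = 41 × cos 30.96° = 35.16 m.

35.16 m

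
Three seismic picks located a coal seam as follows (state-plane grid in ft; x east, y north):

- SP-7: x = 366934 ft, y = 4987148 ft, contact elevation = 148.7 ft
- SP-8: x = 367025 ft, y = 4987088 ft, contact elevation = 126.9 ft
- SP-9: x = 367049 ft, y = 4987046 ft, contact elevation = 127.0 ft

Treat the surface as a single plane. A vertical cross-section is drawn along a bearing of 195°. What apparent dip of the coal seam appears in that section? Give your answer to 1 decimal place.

17.5°

Two edge vectors: SP-7→SP-8 = (91, -60, -21.8), SP-7→SP-9 = (115, -102, -21.7).
Normal n = (SP-7→SP-8) × (SP-7→SP-9) = (-921.6, -532.3, -2382).
So ∂z/∂x = −n_x/n_z = −0.38690 and ∂z/∂y = −n_y/n_z = −0.22347.
Unit vector along 195° is (sin 195°, cos 195°) = (-0.2588, -0.9659).
Slope in that direction = a·(-0.2588) + b·(-0.9659) = 0.31599.
Apparent dip = arctan|0.31599| = 17.5° (true dip is 24.1°, so apparent ≤ true as expected).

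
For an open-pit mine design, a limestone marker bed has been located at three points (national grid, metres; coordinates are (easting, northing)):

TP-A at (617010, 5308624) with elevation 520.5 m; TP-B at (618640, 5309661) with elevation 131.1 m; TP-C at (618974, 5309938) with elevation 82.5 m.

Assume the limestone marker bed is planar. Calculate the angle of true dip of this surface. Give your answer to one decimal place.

Let the plane be z = a·E + b·N + c.
TP-B−TP-A: 1630a + 1037b = −389.4;  TP-C−TP-A: 1964a + 1314b = −438.
Solving gives a = −0.54650, b = 0.48351.
Gradient magnitude |∇z| = √(a² + b²) = √(0.29866 + 0.23378) = 0.72969.
True dip = arctan(0.72969) = 36.1°, dipping toward SE (azimuth ≈ 132°).

36.1°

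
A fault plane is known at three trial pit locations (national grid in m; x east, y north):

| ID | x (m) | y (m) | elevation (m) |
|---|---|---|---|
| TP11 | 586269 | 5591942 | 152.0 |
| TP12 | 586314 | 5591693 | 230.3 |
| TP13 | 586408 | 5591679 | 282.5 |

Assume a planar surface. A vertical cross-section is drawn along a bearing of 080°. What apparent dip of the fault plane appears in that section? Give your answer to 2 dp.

Two edge vectors: TP11→TP12 = (45, -249, 78.3), TP11→TP13 = (139, -263, 130.5).
Normal n = (TP11→TP12) × (TP11→TP13) = (-11901.6, 5011.2, 22776).
So ∂z/∂x = −n_x/n_z = 0.52255 and ∂z/∂y = −n_y/n_z = −0.22002.
Unit vector along 080° is (sin 80°, cos 80°) = (0.9848, 0.1736).
Slope in that direction = a·(0.9848) + b·(0.1736) = 0.47641.
Apparent dip = arctan|0.47641| = 25.47° (true dip is 29.6°, so apparent ≤ true as expected).

25.47°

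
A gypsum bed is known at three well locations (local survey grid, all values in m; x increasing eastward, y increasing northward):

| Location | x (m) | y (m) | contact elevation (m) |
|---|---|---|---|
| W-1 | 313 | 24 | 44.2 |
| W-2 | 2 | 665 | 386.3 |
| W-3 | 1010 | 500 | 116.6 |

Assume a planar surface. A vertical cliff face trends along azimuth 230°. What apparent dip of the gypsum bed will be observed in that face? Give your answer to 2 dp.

7.52°

Two edge vectors: W-1→W-2 = (-311, 641, 342.1), W-1→W-3 = (697, 476, 72.4).
Normal n = (W-1→W-2) × (W-1→W-3) = (-116431.2, 260960.1, -594813).
So ∂z/∂x = −n_x/n_z = −0.19574 and ∂z/∂y = −n_y/n_z = 0.43873.
Unit vector along 230° is (sin 230°, cos 230°) = (-0.7660, -0.6428).
Slope in that direction = a·(-0.7660) + b·(-0.6428) = −0.13206.
Apparent dip = arctan|0.13206| = 7.52° (true dip is 25.7°, so apparent ≤ true as expected).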